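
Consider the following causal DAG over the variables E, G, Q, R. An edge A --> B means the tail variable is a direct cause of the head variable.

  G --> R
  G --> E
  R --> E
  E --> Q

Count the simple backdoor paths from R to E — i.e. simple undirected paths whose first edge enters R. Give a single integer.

A backdoor path from R to E is any simple undirected path whose first edge points into R (i.e. leaves R via a parent).
Parents of R: {G}.
Enumerating:
  P1: R <- G -> E
That exhausts the simple backdoor paths. Count: 1.

1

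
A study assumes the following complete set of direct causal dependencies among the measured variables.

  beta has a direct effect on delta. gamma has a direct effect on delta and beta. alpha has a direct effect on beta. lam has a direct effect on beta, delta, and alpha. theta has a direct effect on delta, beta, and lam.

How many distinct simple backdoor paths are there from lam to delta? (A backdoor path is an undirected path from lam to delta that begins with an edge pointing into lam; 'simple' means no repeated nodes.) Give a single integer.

A backdoor path from lam to delta is any simple undirected path whose first edge points into lam (i.e. leaves lam via a parent).
Parents of lam: {theta}.
Enumerating:
  P1: lam <- theta -> beta <- gamma -> delta
  P2: lam <- theta -> beta -> delta
  P3: lam <- theta -> delta
That exhausts the simple backdoor paths. Count: 3.

3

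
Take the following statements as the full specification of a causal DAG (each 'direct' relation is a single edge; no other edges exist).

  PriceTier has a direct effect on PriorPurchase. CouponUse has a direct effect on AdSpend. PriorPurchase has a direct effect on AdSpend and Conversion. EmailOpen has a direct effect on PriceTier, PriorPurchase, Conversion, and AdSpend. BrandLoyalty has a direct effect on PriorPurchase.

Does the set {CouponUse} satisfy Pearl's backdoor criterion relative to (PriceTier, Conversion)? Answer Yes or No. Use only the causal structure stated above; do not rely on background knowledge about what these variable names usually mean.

Backdoor paths from PriceTier to Conversion (paths whose first edge points into PriceTier):
  P1: PriceTier <- EmailOpen -> PriorPurchase -> Conversion
  P2: PriceTier <- EmailOpen -> AdSpend <- PriorPurchase -> Conversion
  P3: PriceTier <- EmailOpen -> Conversion
Condition 1 (no descendant of PriceTier in the set): holds — descendants of PriceTier are {AdSpend, Conversion, PriorPurchase}; none are in {CouponUse}.
Condition 2 (every backdoor path blocked by {CouponUse}):
  P1: open — no interior node is in the conditioning set.
  P2: blocked at collider AdSpend (neither it nor any descendant is in the conditioning set).
  P3: open — no interior node is in the conditioning set.
{CouponUse} does not satisfy the backdoor criterion.

No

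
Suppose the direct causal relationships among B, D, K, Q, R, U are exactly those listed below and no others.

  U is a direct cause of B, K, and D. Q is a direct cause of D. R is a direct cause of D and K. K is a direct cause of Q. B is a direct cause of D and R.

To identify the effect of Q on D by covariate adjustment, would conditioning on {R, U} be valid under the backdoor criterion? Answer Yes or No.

Yes

Backdoor paths from Q to D (paths whose first edge points into Q):
  P1: Q <- K <- U -> B -> R -> D
  P2: Q <- K <- U -> B -> D
  P3: Q <- K <- U -> D
  P4: Q <- K <- R <- B <- U -> D
  P5: Q <- K <- R <- B -> D
  P6: Q <- K <- R -> D
Condition 1 (no descendant of Q in the set): holds — descendants of Q are {D}; none are in {R, U}.
Condition 2 (every backdoor path blocked by {R, U}):
  P1: blocked at fork node U ∈ conditioning set.
  P2: blocked at fork node U ∈ conditioning set.
  P3: blocked at fork node U ∈ conditioning set.
  P4: blocked at chain node R ∈ conditioning set.
  P5: blocked at chain node R ∈ conditioning set.
  P6: blocked at fork node R ∈ conditioning set.
{R, U} satisfies the backdoor criterion.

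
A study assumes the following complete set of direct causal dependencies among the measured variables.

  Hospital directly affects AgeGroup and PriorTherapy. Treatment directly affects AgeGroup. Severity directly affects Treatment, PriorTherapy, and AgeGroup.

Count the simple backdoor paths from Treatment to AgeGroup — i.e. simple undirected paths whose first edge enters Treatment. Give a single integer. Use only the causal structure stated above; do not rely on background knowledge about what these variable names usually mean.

A backdoor path from Treatment to AgeGroup is any simple undirected path whose first edge points into Treatment (i.e. leaves Treatment via a parent).
Parents of Treatment: {Severity}.
Enumerating:
  P1: Treatment <- Severity -> PriorTherapy <- Hospital -> AgeGroup
  P2: Treatment <- Severity -> AgeGroup
That exhausts the simple backdoor paths. Count: 2.

2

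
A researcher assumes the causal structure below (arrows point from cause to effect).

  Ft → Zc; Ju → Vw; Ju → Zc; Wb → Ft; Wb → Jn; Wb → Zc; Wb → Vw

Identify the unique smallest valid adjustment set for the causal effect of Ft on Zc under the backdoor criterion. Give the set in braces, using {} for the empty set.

{Wb}

Variables eligible for adjustment (non-descendants of Ft, excluding Ft and Zc): {Jn, Ju, Vw, Wb}.
Backdoor paths from Ft to Zc:
  P1: Ft <- Wb -> Zc
  P2: Ft <- Wb -> Vw <- Ju -> Zc
The empty set is not sufficient: P1 (Ft <- Wb -> Zc) has no collider blocking it and no conditioned non-collider, so it is open.
Try {Wb}:
  P1: blocked at fork node Wb ∈ conditioning set.
  P2: blocked at fork node Wb ∈ conditioning set.
{Wb} contains no descendant of Ft and blocks every backdoor path.
No other singleton works — e.g. {Ju} leaves P1 open — so {Wb} is the unique smallest valid adjustment set.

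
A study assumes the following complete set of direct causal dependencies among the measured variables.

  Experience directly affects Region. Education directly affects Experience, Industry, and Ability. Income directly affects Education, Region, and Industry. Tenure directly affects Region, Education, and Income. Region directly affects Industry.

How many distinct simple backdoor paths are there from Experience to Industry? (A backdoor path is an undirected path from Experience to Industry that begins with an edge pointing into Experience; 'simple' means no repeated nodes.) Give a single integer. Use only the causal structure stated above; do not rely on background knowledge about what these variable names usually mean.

8

A backdoor path from Experience to Industry is any simple undirected path whose first edge points into Experience (i.e. leaves Experience via a parent).
Parents of Experience: {Education}.
Enumerating:
  P1: Experience <- Education <- Tenure -> Income -> Region -> Industry
  P2: Experience <- Education <- Tenure -> Income -> Industry
  P3: Experience <- Education <- Tenure -> Region <- Income -> Industry
  P4: Experience <- Education <- Tenure -> Region -> Industry
  P5: Experience <- Education <- Income <- Tenure -> Region -> Industry
  P6: Experience <- Education <- Income -> Region -> Industry
  P7: Experience <- Education <- Income -> Industry
  P8: Experience <- Education -> Industry
That exhausts the simple backdoor paths. Count: 8.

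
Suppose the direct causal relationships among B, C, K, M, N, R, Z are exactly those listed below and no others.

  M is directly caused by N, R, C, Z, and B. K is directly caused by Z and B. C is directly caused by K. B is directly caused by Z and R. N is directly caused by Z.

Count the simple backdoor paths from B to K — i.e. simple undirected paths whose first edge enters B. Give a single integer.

A backdoor path from B to K is any simple undirected path whose first edge points into B (i.e. leaves B via a parent).
Parents of B: {R, Z}.
Enumerating:
  P1: B <- R -> M <- Z -> K
  P2: B <- R -> M <- N <- Z -> K
  P3: B <- R -> M <- C <- K
  P4: B <- Z -> K
  P5: B <- Z -> N -> M <- C <- K
  P6: B <- Z -> M <- C <- K
That exhausts the simple backdoor paths. Count: 6.

6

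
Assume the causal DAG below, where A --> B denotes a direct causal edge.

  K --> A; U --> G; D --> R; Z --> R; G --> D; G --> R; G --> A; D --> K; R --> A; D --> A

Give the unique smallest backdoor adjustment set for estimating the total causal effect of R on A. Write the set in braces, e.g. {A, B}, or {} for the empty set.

Variables eligible for adjustment (non-descendants of R, excluding R and A): {D, G, K, U, Z}.
Backdoor paths from R to A:
  P1: R <- G -> D -> K -> A
  P2: R <- G -> D -> A
  P3: R <- G -> A
  P4: R <- D <- G -> A
  P5: R <- D -> K -> A
  P6: R <- D -> A
The empty set is not sufficient: P1 (R <- G -> D -> K -> A) has no collider blocking it and no conditioned non-collider, so it is open.
Try {D, G}:
  P1: blocked at fork node G ∈ conditioning set.
  P2: blocked at fork node G ∈ conditioning set.
  P3: blocked at fork node G ∈ conditioning set.
  P4: blocked at chain node D ∈ conditioning set.
  P5: blocked at fork node D ∈ conditioning set.
  P6: blocked at fork node D ∈ conditioning set.
{D, G} contains no descendant of R and blocks every backdoor path.
Every element of {D, G} is needed (dropping D leaves P5 open; dropping G leaves P3 open), so no proper subset is valid.
Among all size-2 subsets of the eligible variables, only {D, G} blocks every backdoor path, so it is the unique smallest valid adjustment set.

{D, G}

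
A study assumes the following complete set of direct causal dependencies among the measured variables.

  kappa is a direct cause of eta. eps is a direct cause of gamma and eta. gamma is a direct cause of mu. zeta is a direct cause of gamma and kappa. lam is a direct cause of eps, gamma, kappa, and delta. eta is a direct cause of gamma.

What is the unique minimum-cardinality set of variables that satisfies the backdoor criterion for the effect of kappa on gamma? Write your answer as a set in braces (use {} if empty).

Variables eligible for adjustment (non-descendants of kappa, excluding kappa and gamma): {delta, eps, lam, zeta}.
Backdoor paths from kappa to gamma:
  P1: kappa <- lam -> eps -> eta -> gamma
  P2: kappa <- lam -> eps -> gamma
  P3: kappa <- lam -> gamma
  P4: kappa <- zeta -> gamma
The empty set is not sufficient: P1 (kappa <- lam -> eps -> eta -> gamma) has no collider blocking it and no conditioned non-collider, so it is open.
Try {lam, zeta}:
  P1: blocked at fork node lam ∈ conditioning set.
  P2: blocked at fork node lam ∈ conditioning set.
  P3: blocked at fork node lam ∈ conditioning set.
  P4: blocked at fork node zeta ∈ conditioning set.
{lam, zeta} contains no descendant of kappa and blocks every backdoor path.
Every element of {lam, zeta} is needed (dropping lam leaves P1 open; dropping zeta leaves P4 open), so no proper subset is valid.
Among all size-2 subsets of the eligible variables, only {lam, zeta} blocks every backdoor path, so it is the unique smallest valid adjustment set.

{lam, zeta}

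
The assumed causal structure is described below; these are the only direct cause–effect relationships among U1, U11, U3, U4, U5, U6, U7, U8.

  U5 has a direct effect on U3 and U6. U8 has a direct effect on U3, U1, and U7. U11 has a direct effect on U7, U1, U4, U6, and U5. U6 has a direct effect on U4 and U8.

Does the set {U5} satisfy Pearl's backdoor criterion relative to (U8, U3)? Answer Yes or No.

Yes

Backdoor paths from U8 to U3 (paths whose first edge points into U8):
  P1: U8 <- U6 <- U11 -> U5 -> U3
  P2: U8 <- U6 <- U5 -> U3
  P3: U8 <- U6 -> U4 <- U11 -> U5 -> U3
Condition 1 (no descendant of U8 in the set): holds — descendants of U8 are {U1, U3, U7}; none are in {U5}.
Condition 2 (every backdoor path blocked by {U5}):
  P1: blocked at chain node U5 ∈ conditioning set.
  P2: blocked at fork node U5 ∈ conditioning set.
  P3: blocked at collider U4 (neither it nor any descendant is in the conditioning set).
{U5} satisfies the backdoor criterion.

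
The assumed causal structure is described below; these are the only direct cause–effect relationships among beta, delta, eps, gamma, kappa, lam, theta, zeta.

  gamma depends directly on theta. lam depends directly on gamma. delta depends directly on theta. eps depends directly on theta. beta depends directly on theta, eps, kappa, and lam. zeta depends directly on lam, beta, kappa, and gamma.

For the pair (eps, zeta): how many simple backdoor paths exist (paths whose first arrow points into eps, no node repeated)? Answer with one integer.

A backdoor path from eps to zeta is any simple undirected path whose first edge points into eps (i.e. leaves eps via a parent).
Parents of eps: {theta}.
Enumerating:
  P1: eps <- theta -> gamma -> lam -> beta <- kappa -> zeta
  P2: eps <- theta -> gamma -> lam -> beta -> zeta
  P3: eps <- theta -> gamma -> lam -> zeta
  P4: eps <- theta -> gamma -> zeta
  P5: eps <- theta -> beta <- kappa -> zeta
  P6: eps <- theta -> beta <- lam <- gamma -> zeta
  P7: eps <- theta -> beta <- lam -> zeta
  P8: eps <- theta -> beta -> zeta
That exhausts the simple backdoor paths. Count: 8.

8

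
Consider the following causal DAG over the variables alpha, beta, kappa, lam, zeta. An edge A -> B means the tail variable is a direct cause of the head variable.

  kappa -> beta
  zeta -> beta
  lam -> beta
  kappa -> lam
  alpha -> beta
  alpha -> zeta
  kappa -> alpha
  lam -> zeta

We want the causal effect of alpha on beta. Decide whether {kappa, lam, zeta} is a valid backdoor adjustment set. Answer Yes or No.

Backdoor paths from alpha to beta (paths whose first edge points into alpha):
  P1: alpha <- kappa -> lam -> zeta -> beta
  P2: alpha <- kappa -> lam -> beta
  P3: alpha <- kappa -> beta
Condition 1 (no descendant of alpha in the set): FAILS — zeta is a descendant of alpha.
Condition 2 (every backdoor path blocked by {kappa, lam, zeta}):
  P1: blocked at fork node kappa ∈ conditioning set.
  P2: blocked at fork node kappa ∈ conditioning set.
  P3: blocked at fork node kappa ∈ conditioning set.
{kappa, lam, zeta} does not satisfy the backdoor criterion.

No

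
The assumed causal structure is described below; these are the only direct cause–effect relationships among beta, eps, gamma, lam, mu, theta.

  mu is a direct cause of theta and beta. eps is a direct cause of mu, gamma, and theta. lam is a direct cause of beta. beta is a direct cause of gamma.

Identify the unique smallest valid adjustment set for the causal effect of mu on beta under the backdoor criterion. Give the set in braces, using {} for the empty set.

{}

Variables eligible for adjustment (non-descendants of mu, excluding mu and beta): {eps, lam}.
Backdoor paths from mu to beta:
  P1: mu <- eps -> gamma <- beta
Each backdoor path contains an unconditioned collider, so every path is already blocked with the empty conditioning set:
  P1: blocked at collider gamma (neither it nor any descendant is in the conditioning set).
The empty set is therefore the unique smallest valid set.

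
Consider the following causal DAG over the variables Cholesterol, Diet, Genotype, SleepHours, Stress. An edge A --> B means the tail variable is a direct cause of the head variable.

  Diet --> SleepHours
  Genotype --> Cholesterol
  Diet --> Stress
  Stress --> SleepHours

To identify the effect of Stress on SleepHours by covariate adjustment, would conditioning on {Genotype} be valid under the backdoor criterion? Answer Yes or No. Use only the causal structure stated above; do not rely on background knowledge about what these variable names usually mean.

Backdoor paths from Stress to SleepHours (paths whose first edge points into Stress):
  P1: Stress <- Diet -> SleepHours
Condition 1 (no descendant of Stress in the set): holds — descendants of Stress are {SleepHours}; none are in {Genotype}.
Condition 2 (every backdoor path blocked by {Genotype}):
  P1: open — no interior node is in the conditioning set.
{Genotype} does not satisfy the backdoor criterion.

No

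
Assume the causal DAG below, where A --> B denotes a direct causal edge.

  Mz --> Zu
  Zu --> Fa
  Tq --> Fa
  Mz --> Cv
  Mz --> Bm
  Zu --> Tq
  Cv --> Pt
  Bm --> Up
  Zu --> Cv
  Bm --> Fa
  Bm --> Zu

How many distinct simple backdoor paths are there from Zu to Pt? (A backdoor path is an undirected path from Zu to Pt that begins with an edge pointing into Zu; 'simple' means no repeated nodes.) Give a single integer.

2

A backdoor path from Zu to Pt is any simple undirected path whose first edge points into Zu (i.e. leaves Zu via a parent).
Parents of Zu: {Bm, Mz}.
Enumerating:
  P1: Zu <- Mz -> Cv -> Pt
  P2: Zu <- Bm <- Mz -> Cv -> Pt
That exhausts the simple backdoor paths. Count: 2.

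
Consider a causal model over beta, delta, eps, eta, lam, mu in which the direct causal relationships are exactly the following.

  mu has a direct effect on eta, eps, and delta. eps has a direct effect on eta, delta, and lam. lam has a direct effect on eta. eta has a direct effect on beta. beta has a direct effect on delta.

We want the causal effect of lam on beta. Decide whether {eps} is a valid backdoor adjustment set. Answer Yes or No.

Yes

Backdoor paths from lam to beta (paths whose first edge points into lam):
  P1: lam <- eps <- mu -> eta -> beta
  P2: lam <- eps <- mu -> delta <- beta
  P3: lam <- eps -> eta <- mu -> delta <- beta
  P4: lam <- eps -> eta -> beta
  P5: lam <- eps -> delta <- mu -> eta -> beta
  P6: lam <- eps -> delta <- beta
Condition 1 (no descendant of lam in the set): holds — descendants of lam are {beta, delta, eta}; none are in {eps}.
Condition 2 (every backdoor path blocked by {eps}):
  P1: blocked at chain node eps ∈ conditioning set.
  P2: blocked at chain node eps ∈ conditioning set.
  P3: blocked at fork node eps ∈ conditioning set.
  P4: blocked at fork node eps ∈ conditioning set.
  P5: blocked at fork node eps ∈ conditioning set.
  P6: blocked at fork node eps ∈ conditioning set.
{eps} satisfies the backdoor criterion.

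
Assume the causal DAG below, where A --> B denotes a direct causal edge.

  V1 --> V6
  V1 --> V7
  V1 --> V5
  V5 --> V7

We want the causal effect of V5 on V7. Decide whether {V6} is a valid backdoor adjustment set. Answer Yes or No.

No

Backdoor paths from V5 to V7 (paths whose first edge points into V5):
  P1: V5 <- V1 -> V7
Condition 1 (no descendant of V5 in the set): holds — descendants of V5 are {V7}; none are in {V6}.
Condition 2 (every backdoor path blocked by {V6}):
  P1: open — no interior node is in the conditioning set.
{V6} does not satisfy the backdoor criterion.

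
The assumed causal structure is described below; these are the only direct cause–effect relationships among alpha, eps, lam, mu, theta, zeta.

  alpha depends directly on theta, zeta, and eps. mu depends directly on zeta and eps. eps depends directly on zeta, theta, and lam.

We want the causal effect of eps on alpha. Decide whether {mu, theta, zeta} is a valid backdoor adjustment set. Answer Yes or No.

Backdoor paths from eps to alpha (paths whose first edge points into eps):
  P1: eps <- zeta -> alpha
  P2: eps <- theta -> alpha
Condition 1 (no descendant of eps in the set): FAILS — mu is a descendant of eps.
Condition 2 (every backdoor path blocked by {mu, theta, zeta}):
  P1: blocked at fork node zeta ∈ conditioning set.
  P2: blocked at fork node theta ∈ conditioning set.
{mu, theta, zeta} does not satisfy the backdoor criterion.

No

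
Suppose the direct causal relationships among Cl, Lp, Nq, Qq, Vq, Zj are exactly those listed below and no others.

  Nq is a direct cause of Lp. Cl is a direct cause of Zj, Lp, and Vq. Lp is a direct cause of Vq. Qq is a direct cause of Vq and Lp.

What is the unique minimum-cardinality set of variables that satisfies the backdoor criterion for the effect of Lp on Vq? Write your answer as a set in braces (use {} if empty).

{Cl, Qq}

Variables eligible for adjustment (non-descendants of Lp, excluding Lp and Vq): {Cl, Nq, Qq, Zj}.
Backdoor paths from Lp to Vq:
  P1: Lp <- Cl -> Vq
  P2: Lp <- Qq -> Vq
The empty set is not sufficient: P1 (Lp <- Cl -> Vq) has no collider blocking it and no conditioned non-collider, so it is open.
Try {Cl, Qq}:
  P1: blocked at fork node Cl ∈ conditioning set.
  P2: blocked at fork node Qq ∈ conditioning set.
{Cl, Qq} contains no descendant of Lp and blocks every backdoor path.
Every element of {Cl, Qq} is needed (dropping Cl leaves P1 open; dropping Qq leaves P2 open), so no proper subset is valid.
Among all size-2 subsets of the eligible variables, only {Cl, Qq} blocks every backdoor path, so it is the unique smallest valid adjustment set.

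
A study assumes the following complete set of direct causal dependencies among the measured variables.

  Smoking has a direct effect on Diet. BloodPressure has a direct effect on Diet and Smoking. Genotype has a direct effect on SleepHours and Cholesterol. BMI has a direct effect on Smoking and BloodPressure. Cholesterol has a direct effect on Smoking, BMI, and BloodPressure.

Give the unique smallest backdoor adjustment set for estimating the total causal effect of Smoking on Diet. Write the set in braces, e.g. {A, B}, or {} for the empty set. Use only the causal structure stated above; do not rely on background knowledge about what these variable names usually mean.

Variables eligible for adjustment (non-descendants of Smoking, excluding Smoking and Diet): {BMI, BloodPressure, Cholesterol, Genotype, SleepHours}.
Backdoor paths from Smoking to Diet:
  P1: Smoking <- Cholesterol -> BMI -> BloodPressure -> Diet
  P2: Smoking <- Cholesterol -> BloodPressure -> Diet
  P3: Smoking <- BMI <- Cholesterol -> BloodPressure -> Diet
  P4: Smoking <- BMI -> BloodPressure -> Diet
  P5: Smoking <- BloodPressure -> Diet
The empty set is not sufficient: P1 (Smoking <- Cholesterol -> BMI -> BloodPressure -> Diet) has no collider blocking it and no conditioned non-collider, so it is open.
Try {BloodPressure}:
  P1: blocked at chain node BloodPressure ∈ conditioning set.
  P2: blocked at chain node BloodPressure ∈ conditioning set.
  P3: blocked at chain node BloodPressure ∈ conditioning set.
  P4: blocked at chain node BloodPressure ∈ conditioning set.
  P5: blocked at fork node BloodPressure ∈ conditioning set.
{BloodPressure} contains no descendant of Smoking and blocks every backdoor path.
No other singleton works — e.g. {Genotype} leaves P1 open — so {BloodPressure} is the unique smallest valid adjustment set.

{BloodPressure}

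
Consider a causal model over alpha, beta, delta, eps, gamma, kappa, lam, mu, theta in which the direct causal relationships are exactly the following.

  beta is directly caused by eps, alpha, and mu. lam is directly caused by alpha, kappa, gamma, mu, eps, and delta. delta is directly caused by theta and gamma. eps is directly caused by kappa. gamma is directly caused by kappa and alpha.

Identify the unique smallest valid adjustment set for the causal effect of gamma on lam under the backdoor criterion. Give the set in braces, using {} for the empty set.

{alpha, kappa}

Variables eligible for adjustment (non-descendants of gamma, excluding gamma and lam): {alpha, beta, eps, kappa, mu, theta}.
Backdoor paths from gamma to lam:
  P1: gamma <- alpha -> beta <- mu -> lam
  P2: gamma <- alpha -> beta <- eps <- kappa -> lam
  P3: gamma <- alpha -> beta <- eps -> lam
  P4: gamma <- alpha -> lam
  P5: gamma <- kappa -> eps -> beta <- alpha -> lam
  P6: gamma <- kappa -> eps -> beta <- mu -> lam
  P7: gamma <- kappa -> eps -> lam
  P8: gamma <- kappa -> lam
The empty set is not sufficient: P4 (gamma <- alpha -> lam) has no collider blocking it and no conditioned non-collider, so it is open.
Try {alpha, kappa}:
  P1: blocked at fork node alpha ∈ conditioning set.
  P2: blocked at fork node alpha ∈ conditioning set.
  P3: blocked at fork node alpha ∈ conditioning set.
  P4: blocked at fork node alpha ∈ conditioning set.
  P5: blocked at fork node kappa ∈ conditioning set.
  P6: blocked at fork node kappa ∈ conditioning set.
  P7: blocked at fork node kappa ∈ conditioning set.
  P8: blocked at fork node kappa ∈ conditioning set.
{alpha, kappa} contains no descendant of gamma and blocks every backdoor path.
Every element of {alpha, kappa} is needed (dropping alpha leaves P4 open; dropping kappa leaves P7 open), so no proper subset is valid.
Among all size-2 subsets of the eligible variables, only {alpha, kappa} blocks every backdoor path, so it is the unique smallest valid adjustment set.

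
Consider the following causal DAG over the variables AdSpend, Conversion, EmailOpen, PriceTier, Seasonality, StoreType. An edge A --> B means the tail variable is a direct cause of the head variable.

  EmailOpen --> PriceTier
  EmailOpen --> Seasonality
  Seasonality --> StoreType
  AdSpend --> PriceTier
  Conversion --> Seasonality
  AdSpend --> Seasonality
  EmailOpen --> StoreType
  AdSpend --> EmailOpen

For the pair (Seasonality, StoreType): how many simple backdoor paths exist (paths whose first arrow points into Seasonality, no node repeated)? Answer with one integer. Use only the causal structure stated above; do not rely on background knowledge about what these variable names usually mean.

A backdoor path from Seasonality to StoreType is any simple undirected path whose first edge points into Seasonality (i.e. leaves Seasonality via a parent).
Parents of Seasonality: {AdSpend, Conversion, EmailOpen}.
Enumerating:
  P1: Seasonality <- AdSpend -> EmailOpen -> StoreType
  P2: Seasonality <- AdSpend -> PriceTier <- EmailOpen -> StoreType
  P3: Seasonality <- EmailOpen -> StoreType
That exhausts the simple backdoor paths. Count: 3.

3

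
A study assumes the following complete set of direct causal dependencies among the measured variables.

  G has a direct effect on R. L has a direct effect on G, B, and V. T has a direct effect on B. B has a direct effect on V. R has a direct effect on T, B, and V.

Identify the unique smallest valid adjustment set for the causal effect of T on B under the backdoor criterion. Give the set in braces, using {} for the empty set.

{R}

Variables eligible for adjustment (non-descendants of T, excluding T and B): {G, L, R}.
Backdoor paths from T to B:
  P1: T <- R <- G <- L -> B
  P2: T <- R <- G <- L -> V <- B
  P3: T <- R -> B
  P4: T <- R -> V <- L -> B
  P5: T <- R -> V <- B
The empty set is not sufficient: P1 (T <- R <- G <- L -> B) has no collider blocking it and no conditioned non-collider, so it is open.
Try {R}:
  P1: blocked at chain node R ∈ conditioning set.
  P2: blocked at chain node R ∈ conditioning set.
  P3: blocked at fork node R ∈ conditioning set.
  P4: blocked at fork node R ∈ conditioning set.
  P5: blocked at fork node R ∈ conditioning set.
{R} contains no descendant of T and blocks every backdoor path.
No other singleton works — e.g. {L} leaves P3 open — so {R} is the unique smallest valid adjustment set.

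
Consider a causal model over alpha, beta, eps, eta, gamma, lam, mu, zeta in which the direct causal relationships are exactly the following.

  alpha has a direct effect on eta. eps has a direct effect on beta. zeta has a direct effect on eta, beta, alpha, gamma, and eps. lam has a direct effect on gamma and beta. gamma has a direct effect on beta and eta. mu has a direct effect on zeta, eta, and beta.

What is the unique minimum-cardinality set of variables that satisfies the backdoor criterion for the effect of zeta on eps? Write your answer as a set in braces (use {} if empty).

{}

Variables eligible for adjustment (non-descendants of zeta, excluding zeta and eps): {lam, mu}.
Backdoor paths from zeta to eps:
  P1: zeta <- mu -> beta <- eps
  P2: zeta <- mu -> eta <- gamma <- lam -> beta <- eps
  P3: zeta <- mu -> eta <- gamma -> beta <- eps
Each backdoor path contains an unconditioned collider, so every path is already blocked with the empty conditioning set:
  P1: blocked at collider beta (neither it nor any descendant is in the conditioning set).
  P2: blocked at collider eta (neither it nor any descendant is in the conditioning set).
  P3: blocked at collider eta (neither it nor any descendant is in the conditioning set).
The empty set is therefore the unique smallest valid set.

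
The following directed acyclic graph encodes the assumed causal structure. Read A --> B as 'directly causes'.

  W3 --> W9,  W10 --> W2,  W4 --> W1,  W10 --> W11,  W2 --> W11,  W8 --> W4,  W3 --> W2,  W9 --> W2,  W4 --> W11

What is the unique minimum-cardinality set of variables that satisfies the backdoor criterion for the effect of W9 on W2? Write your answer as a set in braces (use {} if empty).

{W3}

Variables eligible for adjustment (non-descendants of W9, excluding W9 and W2): {W1, W10, W3, W4, W8}.
Backdoor paths from W9 to W2:
  P1: W9 <- W3 -> W2
The empty set is not sufficient: P1 (W9 <- W3 -> W2) has no collider blocking it and no conditioned non-collider, so it is open.
Try {W3}:
  P1: blocked at fork node W3 ∈ conditioning set.
{W3} contains no descendant of W9 and blocks every backdoor path.
No other singleton works — e.g. {W8} leaves P1 open — so {W3} is the unique smallest valid adjustment set.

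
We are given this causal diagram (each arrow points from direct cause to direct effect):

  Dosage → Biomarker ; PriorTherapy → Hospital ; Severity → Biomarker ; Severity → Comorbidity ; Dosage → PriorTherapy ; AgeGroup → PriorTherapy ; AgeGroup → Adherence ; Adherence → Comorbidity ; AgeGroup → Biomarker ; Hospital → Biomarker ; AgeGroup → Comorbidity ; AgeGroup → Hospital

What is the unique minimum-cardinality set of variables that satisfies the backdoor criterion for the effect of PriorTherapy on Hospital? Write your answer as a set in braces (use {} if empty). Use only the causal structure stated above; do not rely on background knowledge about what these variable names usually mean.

Variables eligible for adjustment (non-descendants of PriorTherapy, excluding PriorTherapy and Hospital): {Adherence, AgeGroup, Comorbidity, Dosage, Severity}.
Backdoor paths from PriorTherapy to Hospital:
  P1: PriorTherapy <- AgeGroup -> Adherence -> Comorbidity <- Severity -> Biomarker <- Hospital
  P2: PriorTherapy <- AgeGroup -> Comorbidity <- Severity -> Biomarker <- Hospital
  P3: PriorTherapy <- AgeGroup -> Hospital
  P4: PriorTherapy <- AgeGroup -> Biomarker <- Hospital
  P5: PriorTherapy <- Dosage -> Biomarker <- AgeGroup -> Hospital
  P6: PriorTherapy <- Dosage -> Biomarker <- Severity -> Comorbidity <- AgeGroup -> Hospital
  P7: PriorTherapy <- Dosage -> Biomarker <- Severity -> Comorbidity <- Adherence <- AgeGroup -> Hospital
  P8: PriorTherapy <- Dosage -> Biomarker <- Hospital
The empty set is not sufficient: P3 (PriorTherapy <- AgeGroup -> Hospital) has no collider blocking it and no conditioned non-collider, so it is open.
Try {AgeGroup}:
  P1: blocked at fork node AgeGroup ∈ conditioning set.
  P2: blocked at fork node AgeGroup ∈ conditioning set.
  P3: blocked at fork node AgeGroup ∈ conditioning set.
  P4: blocked at fork node AgeGroup ∈ conditioning set.
  P5: blocked at collider Biomarker (neither it nor any descendant is in the conditioning set).
  P6: blocked at collider Biomarker (neither it nor any descendant is in the conditioning set).
  P7: blocked at collider Biomarker (neither it nor any descendant is in the conditioning set).
  P8: blocked at collider Biomarker (neither it nor any descendant is in the conditioning set).
{AgeGroup} contains no descendant of PriorTherapy and blocks every backdoor path.
No other singleton works — e.g. {Severity} leaves P3 open — so {AgeGroup} is the unique smallest valid adjustment set.

{AgeGroup}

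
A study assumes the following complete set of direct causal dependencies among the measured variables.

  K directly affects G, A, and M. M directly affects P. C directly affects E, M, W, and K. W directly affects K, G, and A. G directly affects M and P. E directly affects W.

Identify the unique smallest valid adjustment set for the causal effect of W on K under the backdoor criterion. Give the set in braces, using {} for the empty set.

Variables eligible for adjustment (non-descendants of W, excluding W and K): {C, E}.
Backdoor paths from W to K:
  P1: W <- C -> K
  P2: W <- C -> M <- K
  P3: W <- C -> M <- G <- K
  P4: W <- C -> M -> P <- G <- K
  P5: W <- E <- C -> K
  P6: W <- E <- C -> M <- K
  P7: W <- E <- C -> M <- G <- K
  P8: W <- E <- C -> M -> P <- G <- K
The empty set is not sufficient: P1 (W <- C -> K) has no collider blocking it and no conditioned non-collider, so it is open.
Try {C}:
  P1: blocked at fork node C ∈ conditioning set.
  P2: blocked at fork node C ∈ conditioning set.
  P3: blocked at fork node C ∈ conditioning set.
  P4: blocked at fork node C ∈ conditioning set.
  P5: blocked at fork node C ∈ conditioning set.
  P6: blocked at fork node C ∈ conditioning set.
  P7: blocked at fork node C ∈ conditioning set.
  P8: blocked at fork node C ∈ conditioning set.
{C} contains no descendant of W and blocks every backdoor path.
No other singleton works — e.g. {E} leaves P1 open — so {C} is the unique smallest valid adjustment set.

{C}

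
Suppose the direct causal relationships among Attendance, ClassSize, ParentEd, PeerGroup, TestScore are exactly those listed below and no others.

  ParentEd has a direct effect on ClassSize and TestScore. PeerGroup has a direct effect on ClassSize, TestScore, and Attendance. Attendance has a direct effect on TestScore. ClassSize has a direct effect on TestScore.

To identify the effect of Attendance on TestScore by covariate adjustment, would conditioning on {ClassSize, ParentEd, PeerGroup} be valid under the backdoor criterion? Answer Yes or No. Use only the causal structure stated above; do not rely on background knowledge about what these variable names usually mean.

Backdoor paths from Attendance to TestScore (paths whose first edge points into Attendance):
  P1: Attendance <- PeerGroup -> ClassSize <- ParentEd -> TestScore
  P2: Attendance <- PeerGroup -> ClassSize -> TestScore
  P3: Attendance <- PeerGroup -> TestScore
Condition 1 (no descendant of Attendance in the set): holds — descendants of Attendance are {TestScore}; none are in {ClassSize, ParentEd, PeerGroup}.
Condition 2 (every backdoor path blocked by {ClassSize, ParentEd, PeerGroup}):
  P1: blocked at fork node PeerGroup ∈ conditioning set.
  P2: blocked at fork node PeerGroup ∈ conditioning set.
  P3: blocked at fork node PeerGroup ∈ conditioning set.
{ClassSize, ParentEd, PeerGroup} satisfies the backdoor criterion.

Yes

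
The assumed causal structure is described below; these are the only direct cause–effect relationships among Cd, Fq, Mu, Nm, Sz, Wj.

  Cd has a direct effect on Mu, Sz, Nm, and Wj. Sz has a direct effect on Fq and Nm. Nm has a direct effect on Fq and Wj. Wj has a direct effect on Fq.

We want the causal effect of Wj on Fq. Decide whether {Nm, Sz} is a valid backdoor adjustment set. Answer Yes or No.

Backdoor paths from Wj to Fq (paths whose first edge points into Wj):
  P1: Wj <- Cd -> Sz -> Nm -> Fq
  P2: Wj <- Cd -> Sz -> Fq
  P3: Wj <- Cd -> Nm <- Sz -> Fq
  P4: Wj <- Cd -> Nm -> Fq
  P5: Wj <- Nm <- Cd -> Sz -> Fq
  P6: Wj <- Nm <- Sz -> Fq
  P7: Wj <- Nm -> Fq
Condition 1 (no descendant of Wj in the set): holds — descendants of Wj are {Fq}; none are in {Nm, Sz}.
Condition 2 (every backdoor path blocked by {Nm, Sz}):
  P1: blocked at chain node Sz ∈ conditioning set.
  P2: blocked at chain node Sz ∈ conditioning set.
  P3: blocked at fork node Sz ∈ conditioning set.
  P4: blocked at chain node Nm ∈ conditioning set.
  P5: blocked at chain node Nm ∈ conditioning set.
  P6: blocked at chain node Nm ∈ conditioning set.
  P7: blocked at fork node Nm ∈ conditioning set.
{Nm, Sz} satisfies the backdoor criterion.

Yes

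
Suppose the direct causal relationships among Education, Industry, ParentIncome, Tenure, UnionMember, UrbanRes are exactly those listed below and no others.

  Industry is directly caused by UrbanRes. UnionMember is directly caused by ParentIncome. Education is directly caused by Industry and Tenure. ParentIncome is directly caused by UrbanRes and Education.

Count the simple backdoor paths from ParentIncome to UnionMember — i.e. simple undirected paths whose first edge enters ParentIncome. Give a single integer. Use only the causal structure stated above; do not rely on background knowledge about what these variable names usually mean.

A backdoor path from ParentIncome to UnionMember is any simple undirected path whose first edge points into ParentIncome (i.e. leaves ParentIncome via a parent).
Parents of ParentIncome: {Education, UrbanRes}.
No simple path from any parent of ParentIncome reaches UnionMember without revisiting ParentIncome, so there are no backdoor paths.

0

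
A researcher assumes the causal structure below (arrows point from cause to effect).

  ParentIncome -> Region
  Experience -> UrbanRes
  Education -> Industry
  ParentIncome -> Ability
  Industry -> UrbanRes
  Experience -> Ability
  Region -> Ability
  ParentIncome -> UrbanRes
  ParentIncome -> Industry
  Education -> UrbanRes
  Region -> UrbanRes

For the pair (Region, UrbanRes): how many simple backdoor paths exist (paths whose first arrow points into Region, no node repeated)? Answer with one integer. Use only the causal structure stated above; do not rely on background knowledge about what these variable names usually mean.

A backdoor path from Region to UrbanRes is any simple undirected path whose first edge points into Region (i.e. leaves Region via a parent).
Parents of Region: {ParentIncome}.
Enumerating:
  P1: Region <- ParentIncome -> Industry <- Education -> UrbanRes
  P2: Region <- ParentIncome -> Industry -> UrbanRes
  P3: Region <- ParentIncome -> Ability <- Experience -> UrbanRes
  P4: Region <- ParentIncome -> UrbanRes
That exhausts the simple backdoor paths. Count: 4.

4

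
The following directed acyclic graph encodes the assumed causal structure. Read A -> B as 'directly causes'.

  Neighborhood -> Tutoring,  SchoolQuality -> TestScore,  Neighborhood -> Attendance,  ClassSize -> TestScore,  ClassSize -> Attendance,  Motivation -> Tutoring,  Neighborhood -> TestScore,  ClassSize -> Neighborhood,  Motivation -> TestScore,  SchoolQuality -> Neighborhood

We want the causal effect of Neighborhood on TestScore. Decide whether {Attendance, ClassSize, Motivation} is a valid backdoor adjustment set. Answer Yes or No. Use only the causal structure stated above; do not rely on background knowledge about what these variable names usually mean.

No

Backdoor paths from Neighborhood to TestScore (paths whose first edge points into Neighborhood):
  P1: Neighborhood <- SchoolQuality -> TestScore
  P2: Neighborhood <- ClassSize -> TestScore
Condition 1 (no descendant of Neighborhood in the set): FAILS — Attendance is a descendant of Neighborhood.
Condition 2 (every backdoor path blocked by {Attendance, ClassSize, Motivation}):
  P1: open — no interior node is in the conditioning set.
  P2: blocked at fork node ClassSize ∈ conditioning set.
{Attendance, ClassSize, Motivation} does not satisfy the backdoor criterion.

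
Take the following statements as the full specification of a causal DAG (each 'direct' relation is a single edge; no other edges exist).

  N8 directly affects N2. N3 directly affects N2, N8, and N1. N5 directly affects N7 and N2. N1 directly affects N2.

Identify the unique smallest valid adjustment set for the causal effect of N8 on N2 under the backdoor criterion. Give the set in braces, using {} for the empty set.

Variables eligible for adjustment (non-descendants of N8, excluding N8 and N2): {N1, N3, N5, N7}.
Backdoor paths from N8 to N2:
  P1: N8 <- N3 -> N1 -> N2
  P2: N8 <- N3 -> N2
The empty set is not sufficient: P1 (N8 <- N3 -> N1 -> N2) has no collider blocking it and no conditioned non-collider, so it is open.
Try {N3}:
  P1: blocked at fork node N3 ∈ conditioning set.
  P2: blocked at fork node N3 ∈ conditioning set.
{N3} contains no descendant of N8 and blocks every backdoor path.
No other singleton works — e.g. {N5} leaves P1 open — so {N3} is the unique smallest valid adjustment set.

{N3}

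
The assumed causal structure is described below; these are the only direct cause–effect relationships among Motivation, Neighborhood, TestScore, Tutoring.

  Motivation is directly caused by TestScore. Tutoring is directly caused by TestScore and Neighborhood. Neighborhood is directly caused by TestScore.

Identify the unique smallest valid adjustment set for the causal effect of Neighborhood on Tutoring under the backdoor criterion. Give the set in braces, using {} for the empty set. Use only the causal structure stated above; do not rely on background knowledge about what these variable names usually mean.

Variables eligible for adjustment (non-descendants of Neighborhood, excluding Neighborhood and Tutoring): {Motivation, TestScore}.
Backdoor paths from Neighborhood to Tutoring:
  P1: Neighborhood <- TestScore -> Tutoring
The empty set is not sufficient: P1 (Neighborhood <- TestScore -> Tutoring) has no collider blocking it and no conditioned non-collider, so it is open.
Try {TestScore}:
  P1: blocked at fork node TestScore ∈ conditioning set.
{TestScore} contains no descendant of Neighborhood and blocks every backdoor path.
No other singleton works — e.g. {Motivation} leaves P1 open — so {TestScore} is the unique smallest valid adjustment set.

{TestScore}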